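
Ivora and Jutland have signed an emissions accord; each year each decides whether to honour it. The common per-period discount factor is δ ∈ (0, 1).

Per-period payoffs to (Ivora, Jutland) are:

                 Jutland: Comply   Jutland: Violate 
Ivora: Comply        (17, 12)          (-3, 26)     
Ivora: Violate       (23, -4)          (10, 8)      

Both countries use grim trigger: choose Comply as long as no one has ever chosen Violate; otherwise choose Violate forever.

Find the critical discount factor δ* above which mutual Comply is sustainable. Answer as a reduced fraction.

Ivora's threshold: (23−17)/(23−10) = 6/13.
Jutland's threshold: (26−12)/(26−8) = 7/9.
6/13 < 7/9, so Jutland binds and δ* = 7/9.

7/9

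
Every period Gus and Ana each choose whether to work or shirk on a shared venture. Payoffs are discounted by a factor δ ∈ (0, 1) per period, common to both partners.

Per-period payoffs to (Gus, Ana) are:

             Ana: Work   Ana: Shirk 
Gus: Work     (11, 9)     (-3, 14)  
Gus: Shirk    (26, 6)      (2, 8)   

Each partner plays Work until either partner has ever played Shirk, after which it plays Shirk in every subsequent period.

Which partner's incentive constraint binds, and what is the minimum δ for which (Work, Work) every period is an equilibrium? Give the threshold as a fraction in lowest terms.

Ana; δ ≥ 5/6

For Gus: deviation gain 26−11 = 15, per-period punishment loss 11−2 = 9. IC gives δ ≥ 15/24 = 5/8.
For Ana: gain 5, loss 1 per period, so δ ≥ 5/6.
The tighter constraint is Ana's, so cooperation needs δ ≥ 5/6.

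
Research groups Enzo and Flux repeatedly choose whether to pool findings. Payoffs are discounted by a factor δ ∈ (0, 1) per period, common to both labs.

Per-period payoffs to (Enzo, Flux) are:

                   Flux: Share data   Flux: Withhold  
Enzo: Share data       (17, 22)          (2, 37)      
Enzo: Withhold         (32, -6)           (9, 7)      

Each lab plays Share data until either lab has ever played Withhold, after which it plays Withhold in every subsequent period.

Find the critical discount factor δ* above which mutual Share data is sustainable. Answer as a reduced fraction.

For Enzo: deviation gain 32−17 = 15, per-period punishment loss 17−9 = 8. IC gives δ ≥ 15/23.
For Flux: gain 15, loss 15 per period, so δ ≥ 15/30 = 1/2.
The tighter constraint is Enzo's, so cooperation needs δ ≥ 15/23.

15/23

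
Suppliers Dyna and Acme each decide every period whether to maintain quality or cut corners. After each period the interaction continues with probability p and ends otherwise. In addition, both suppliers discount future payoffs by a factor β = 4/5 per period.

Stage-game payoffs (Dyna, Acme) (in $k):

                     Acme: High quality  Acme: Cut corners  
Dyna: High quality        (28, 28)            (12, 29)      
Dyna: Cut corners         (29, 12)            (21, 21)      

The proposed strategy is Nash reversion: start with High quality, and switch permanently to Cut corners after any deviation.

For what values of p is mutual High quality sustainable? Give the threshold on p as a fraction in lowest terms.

With continuation probability p and discount β, the effective per-period discount factor is βp.
Grim-trigger IC: βp ≥ (29−28)/(29−21) = 1/8.
So p ≥ (1/8)/(4/5) = 5/32.

5/32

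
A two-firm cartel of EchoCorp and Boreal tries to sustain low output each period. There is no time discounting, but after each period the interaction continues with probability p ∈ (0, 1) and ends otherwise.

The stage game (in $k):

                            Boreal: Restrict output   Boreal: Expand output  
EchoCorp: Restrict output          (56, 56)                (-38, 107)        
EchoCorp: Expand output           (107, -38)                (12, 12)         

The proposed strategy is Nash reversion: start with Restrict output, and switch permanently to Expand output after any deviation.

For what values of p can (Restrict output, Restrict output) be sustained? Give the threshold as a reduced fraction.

With no time discounting, the continuation probability p plays the role of the discount factor.
Grim-trigger IC: 56/(1−p) ≥ 107 + 12p/(1−p) ⇒ p ≥ (107−56)/(107−12) = 51/95.

51/95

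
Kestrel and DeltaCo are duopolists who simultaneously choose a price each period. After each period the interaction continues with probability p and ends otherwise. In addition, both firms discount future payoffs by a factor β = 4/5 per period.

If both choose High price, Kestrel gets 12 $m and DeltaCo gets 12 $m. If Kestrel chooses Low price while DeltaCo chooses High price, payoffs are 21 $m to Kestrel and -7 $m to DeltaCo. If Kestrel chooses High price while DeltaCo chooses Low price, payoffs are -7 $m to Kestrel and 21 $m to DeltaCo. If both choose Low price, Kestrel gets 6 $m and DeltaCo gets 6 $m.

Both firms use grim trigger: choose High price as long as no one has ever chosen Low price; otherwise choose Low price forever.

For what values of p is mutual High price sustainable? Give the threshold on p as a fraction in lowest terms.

Expected continuation weight on next period's payoff is β·p = 4/5·p, which plays the role of the discount factor.
Cooperation requires 4/5·p ≥ (21−12)/(21−6) = 3/5, hence p ≥ 3/4.

3/4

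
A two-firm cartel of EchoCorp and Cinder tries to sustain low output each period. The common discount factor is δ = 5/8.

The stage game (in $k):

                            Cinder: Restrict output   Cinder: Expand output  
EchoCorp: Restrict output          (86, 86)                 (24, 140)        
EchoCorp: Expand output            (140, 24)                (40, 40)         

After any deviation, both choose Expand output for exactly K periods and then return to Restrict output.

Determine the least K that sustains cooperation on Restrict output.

3

No profitable deviation requires (86−40)(δ+…+δ^K) ≥ 140−86, i.e. δ+…+δ^K ≥ 27/23 ≈ 1.1739.
With δ = 5/8, the partial sums are K=1: 0.6250, K=2: 1.0156, K=3: 1.2598.
K = 3 is the first length at which the sum reaches 1.1739.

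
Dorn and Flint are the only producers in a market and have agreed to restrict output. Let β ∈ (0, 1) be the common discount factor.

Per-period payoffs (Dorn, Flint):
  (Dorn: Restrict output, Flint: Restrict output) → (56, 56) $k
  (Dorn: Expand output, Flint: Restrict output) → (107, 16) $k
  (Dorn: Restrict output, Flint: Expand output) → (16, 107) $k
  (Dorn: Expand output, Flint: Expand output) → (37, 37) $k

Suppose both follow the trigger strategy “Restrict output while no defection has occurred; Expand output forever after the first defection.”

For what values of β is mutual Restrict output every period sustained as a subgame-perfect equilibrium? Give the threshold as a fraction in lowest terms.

Cooperation forever yields 56 each period: 56/(1−β).
Deviating yields 107 once, then 37 forever: 107 + 37β/(1−β).
No profitable deviation requires 56/(1−β) ≥ 107 + 37β/(1−β).
Multiplying by (1−β): 56 ≥ 107(1−β) + 37β = 107 − 70β.
So 70β ≥ 51, i.e. β ≥ 51/70.

51/70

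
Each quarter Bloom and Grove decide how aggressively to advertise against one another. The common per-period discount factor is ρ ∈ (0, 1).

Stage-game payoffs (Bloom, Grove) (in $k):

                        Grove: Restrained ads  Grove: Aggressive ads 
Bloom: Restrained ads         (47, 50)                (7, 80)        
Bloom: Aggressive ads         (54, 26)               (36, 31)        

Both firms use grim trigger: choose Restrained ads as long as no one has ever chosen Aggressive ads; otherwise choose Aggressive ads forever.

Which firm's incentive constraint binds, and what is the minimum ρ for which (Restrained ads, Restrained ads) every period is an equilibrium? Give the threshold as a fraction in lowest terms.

Grove; ρ ≥ 30/49

Bloom: cooperation gives 47 each period; deviation gives 54 once then 36 forever.
  47/(1−ρ) ≥ 54 + 36ρ/(1−ρ) ⇒ ρ ≥ 7/18.
Grove: cooperation gives 50 each period; deviation gives 80 once then 31 forever.
  ρ ≥ 30/49.
Both must hold, so the binding constraint is Grove's: ρ ≥ 30/49.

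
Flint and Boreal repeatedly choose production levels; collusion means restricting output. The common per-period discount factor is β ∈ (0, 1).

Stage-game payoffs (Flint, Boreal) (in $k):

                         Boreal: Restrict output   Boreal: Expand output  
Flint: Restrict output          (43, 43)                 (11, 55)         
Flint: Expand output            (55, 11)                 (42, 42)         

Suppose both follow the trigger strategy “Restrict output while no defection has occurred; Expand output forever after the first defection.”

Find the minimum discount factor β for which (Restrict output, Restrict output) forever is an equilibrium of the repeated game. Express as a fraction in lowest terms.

12/13

Under grim trigger the critical discount factor is (T−C)/(T−P) with T = 55, C = 43, P = 42.
β* = (55−43)/(55−42) = 12/13.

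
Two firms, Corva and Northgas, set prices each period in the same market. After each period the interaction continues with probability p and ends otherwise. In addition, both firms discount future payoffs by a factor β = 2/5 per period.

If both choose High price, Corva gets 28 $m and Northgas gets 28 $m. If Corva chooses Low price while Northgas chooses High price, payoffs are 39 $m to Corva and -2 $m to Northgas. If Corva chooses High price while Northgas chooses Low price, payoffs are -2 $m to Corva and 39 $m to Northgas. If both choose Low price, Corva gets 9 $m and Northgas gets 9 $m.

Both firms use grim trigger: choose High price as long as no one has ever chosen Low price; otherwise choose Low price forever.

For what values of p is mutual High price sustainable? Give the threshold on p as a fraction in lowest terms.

Expected continuation weight on next period's payoff is β·p = 2/5·p, which plays the role of the discount factor.
Cooperation requires 2/5·p ≥ (39−28)/(39−9) = 11/30, hence p ≥ 11/12.

11/12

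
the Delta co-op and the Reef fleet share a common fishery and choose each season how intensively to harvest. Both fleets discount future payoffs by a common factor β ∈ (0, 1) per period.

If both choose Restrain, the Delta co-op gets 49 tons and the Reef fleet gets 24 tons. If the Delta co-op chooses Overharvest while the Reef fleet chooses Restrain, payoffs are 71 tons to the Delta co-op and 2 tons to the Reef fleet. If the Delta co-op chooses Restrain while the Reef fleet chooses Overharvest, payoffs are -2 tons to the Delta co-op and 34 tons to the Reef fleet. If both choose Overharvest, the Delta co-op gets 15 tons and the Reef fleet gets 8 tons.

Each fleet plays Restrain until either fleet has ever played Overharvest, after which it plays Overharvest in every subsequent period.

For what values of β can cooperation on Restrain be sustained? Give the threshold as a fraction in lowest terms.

11/28

the Delta co-op: cooperation gives 49 each period; deviation gives 71 once then 15 forever.
  49/(1−β) ≥ 71 + 15β/(1−β) ⇒ β ≥ 22/56 = 11/28.
the Reef fleet: cooperation gives 24 each period; deviation gives 34 once then 8 forever.
  β ≥ 10/26 = 5/13.
Both must hold, so the binding constraint is the Delta co-op's: β ≥ 11/28.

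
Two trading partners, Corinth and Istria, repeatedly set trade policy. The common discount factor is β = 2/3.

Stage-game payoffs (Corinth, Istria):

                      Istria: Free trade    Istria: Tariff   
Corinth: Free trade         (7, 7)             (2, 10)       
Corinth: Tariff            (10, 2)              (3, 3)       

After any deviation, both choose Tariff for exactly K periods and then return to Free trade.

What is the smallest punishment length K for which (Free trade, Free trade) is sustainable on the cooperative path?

IC: β(1−β^K)/(1−β) ≥ (10−7)/(7−3) = 3/4.
With β = 2/3: need 1 − β^K ≥ 3/4·(1−2/3)/(2/3), i.e. β^K ≤ 0.6250.
Since (2/3)^1 = 0.6667 and (2/3)^2 = 0.4444, the smallest such K is 2.

2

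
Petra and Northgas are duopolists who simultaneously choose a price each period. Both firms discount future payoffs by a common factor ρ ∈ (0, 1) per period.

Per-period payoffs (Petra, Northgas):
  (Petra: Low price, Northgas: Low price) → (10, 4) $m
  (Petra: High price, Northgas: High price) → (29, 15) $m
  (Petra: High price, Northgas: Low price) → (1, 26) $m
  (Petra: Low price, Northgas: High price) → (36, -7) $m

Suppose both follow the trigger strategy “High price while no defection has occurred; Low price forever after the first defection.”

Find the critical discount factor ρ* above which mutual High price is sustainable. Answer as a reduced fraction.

For Petra: deviation gain 36−29 = 7, per-period punishment loss 29−10 = 19. IC gives ρ ≥ 7/26.
For Northgas: gain 11, loss 11 per period, so ρ ≥ 11/22 = 1/2.
The tighter constraint is Northgas's, so cooperation needs ρ ≥ 1/2.

1/2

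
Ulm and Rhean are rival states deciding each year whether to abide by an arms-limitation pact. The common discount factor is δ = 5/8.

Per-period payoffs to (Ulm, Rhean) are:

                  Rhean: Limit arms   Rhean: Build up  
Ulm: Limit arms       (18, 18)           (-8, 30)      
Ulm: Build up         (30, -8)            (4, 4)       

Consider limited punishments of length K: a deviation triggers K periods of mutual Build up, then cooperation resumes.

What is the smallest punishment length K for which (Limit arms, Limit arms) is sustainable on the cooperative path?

2

Need Σ_{k=1}^{K} δ^k ≥ (30−18)/(18−4) = 0.8571 at δ = 5/8.
At K = 1 the sum is 0.6250 < 0.8571; at K = 2 it is 1.0156 ≥ 0.8571.
So the minimum punishment length is K = 2.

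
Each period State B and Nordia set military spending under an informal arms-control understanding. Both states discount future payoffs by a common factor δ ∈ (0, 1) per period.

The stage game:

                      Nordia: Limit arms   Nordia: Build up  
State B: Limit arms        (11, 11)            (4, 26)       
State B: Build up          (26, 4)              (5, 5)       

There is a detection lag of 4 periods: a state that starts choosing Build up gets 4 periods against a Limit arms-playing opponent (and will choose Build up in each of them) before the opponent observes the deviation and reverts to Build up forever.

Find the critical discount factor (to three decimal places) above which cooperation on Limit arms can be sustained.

0.919

A deviator earns 26 for 4 periods, then 5 forever; cooperating earns 11 forever. Multiplying the IC by (1−δ):
11 ≥ 26(1−δ^4) + 5δ^4, so 21·δ^4 ≥ 15 and δ^4 ≥ 5/7.
δ ≥ (5/7)^(1/4) ≈ 0.919.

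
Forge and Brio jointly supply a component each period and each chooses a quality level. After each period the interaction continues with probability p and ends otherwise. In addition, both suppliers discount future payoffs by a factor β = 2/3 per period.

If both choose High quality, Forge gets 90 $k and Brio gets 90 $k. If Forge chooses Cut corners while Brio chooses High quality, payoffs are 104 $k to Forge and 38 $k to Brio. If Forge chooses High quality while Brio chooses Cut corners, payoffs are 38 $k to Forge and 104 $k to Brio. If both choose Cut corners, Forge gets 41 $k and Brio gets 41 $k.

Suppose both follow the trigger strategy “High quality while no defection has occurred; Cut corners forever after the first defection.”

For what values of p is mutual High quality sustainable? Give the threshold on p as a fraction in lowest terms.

With continuation probability p and discount β, the effective per-period discount factor is βp.
Grim-trigger IC: βp ≥ (104−90)/(104−41) = 2/9.
So p ≥ (2/9)/(2/3) = 1/3.

1/3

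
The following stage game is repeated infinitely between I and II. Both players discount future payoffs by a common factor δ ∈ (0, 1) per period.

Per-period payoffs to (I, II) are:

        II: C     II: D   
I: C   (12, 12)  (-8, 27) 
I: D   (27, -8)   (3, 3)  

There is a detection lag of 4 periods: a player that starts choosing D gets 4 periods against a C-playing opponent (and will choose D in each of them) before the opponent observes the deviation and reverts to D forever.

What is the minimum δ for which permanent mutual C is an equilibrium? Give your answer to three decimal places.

0.889

The best deviation is to choose D for all 4 undetected periods, earning 27 each, then 3 forever once detected.
Deviation value: 27(1−δ^4)/(1−δ) + 3δ^4/(1−δ); cooperation value: 12/(1−δ).
IC: 12 ≥ 27(1−δ^4) + 3δ^4 = 27 − 24δ^4.
So δ^4 ≥ 15/24 = 5/8, giving δ ≥ (5/8)^(1/4) ≈ 0.889.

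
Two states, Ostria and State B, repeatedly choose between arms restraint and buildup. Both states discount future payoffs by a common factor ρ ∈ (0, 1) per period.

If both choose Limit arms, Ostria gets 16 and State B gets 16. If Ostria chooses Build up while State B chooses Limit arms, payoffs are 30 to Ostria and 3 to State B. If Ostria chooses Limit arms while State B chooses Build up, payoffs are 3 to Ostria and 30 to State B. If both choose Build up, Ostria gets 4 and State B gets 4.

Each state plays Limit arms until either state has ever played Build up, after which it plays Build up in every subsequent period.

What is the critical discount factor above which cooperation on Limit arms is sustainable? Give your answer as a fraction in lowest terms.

16/(1−ρ) ≥ 30 + 4ρ/(1−ρ)
16 ≥ 30 − 26ρ
ρ ≥ 14/26 = 7/13.

7/13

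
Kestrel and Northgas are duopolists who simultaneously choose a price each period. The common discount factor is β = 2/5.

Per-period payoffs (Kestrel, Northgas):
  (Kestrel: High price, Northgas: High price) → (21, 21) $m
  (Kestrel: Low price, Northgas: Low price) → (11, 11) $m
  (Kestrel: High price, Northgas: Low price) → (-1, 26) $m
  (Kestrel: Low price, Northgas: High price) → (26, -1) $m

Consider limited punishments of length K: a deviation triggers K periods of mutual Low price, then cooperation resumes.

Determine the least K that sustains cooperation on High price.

No profitable deviation requires (21−11)(β+…+β^K) ≥ 26−21, i.e. β+…+β^K ≥ 1/2 ≈ 0.5000.
With β = 2/5, the partial sums are K=1: 0.4000, K=2: 0.5600.
K = 2 is the first length at which the sum reaches 0.5000.

2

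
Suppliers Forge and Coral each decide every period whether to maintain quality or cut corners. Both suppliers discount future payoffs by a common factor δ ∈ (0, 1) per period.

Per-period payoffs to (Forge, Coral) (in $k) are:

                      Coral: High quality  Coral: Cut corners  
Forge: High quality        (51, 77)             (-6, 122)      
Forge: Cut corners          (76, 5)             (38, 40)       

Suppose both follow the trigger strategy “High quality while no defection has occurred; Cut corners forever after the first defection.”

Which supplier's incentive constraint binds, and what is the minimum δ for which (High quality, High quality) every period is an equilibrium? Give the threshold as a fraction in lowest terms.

Forge's threshold: (76−51)/(76−38) = 25/38.
Coral's threshold: (122−77)/(122−40) = 45/82.
25/38 > 45/82, so Forge binds and δ* = 25/38.

Forge; δ ≥ 25/38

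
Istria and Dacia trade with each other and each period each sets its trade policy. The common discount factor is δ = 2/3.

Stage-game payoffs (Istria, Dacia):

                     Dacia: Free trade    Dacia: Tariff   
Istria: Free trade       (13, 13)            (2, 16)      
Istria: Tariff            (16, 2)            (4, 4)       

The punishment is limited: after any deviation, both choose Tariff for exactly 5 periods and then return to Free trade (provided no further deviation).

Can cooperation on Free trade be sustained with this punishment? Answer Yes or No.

Yes

A one-shot deviation gives 16 now, then 4 for 5 periods, then back to 13.
Gain from deviating: (16−13) today; loss: (13−4) in each of the next 5 periods.
No-deviation condition: (13−4)(δ+…+δ^5) ≥ 16−13, i.e. δ+…+δ^5 ≥ 1/3.
At δ = 2/3: δ+…+δ^5 = 1.7366 ≥ 0.3333.
So cooperation is sustainable.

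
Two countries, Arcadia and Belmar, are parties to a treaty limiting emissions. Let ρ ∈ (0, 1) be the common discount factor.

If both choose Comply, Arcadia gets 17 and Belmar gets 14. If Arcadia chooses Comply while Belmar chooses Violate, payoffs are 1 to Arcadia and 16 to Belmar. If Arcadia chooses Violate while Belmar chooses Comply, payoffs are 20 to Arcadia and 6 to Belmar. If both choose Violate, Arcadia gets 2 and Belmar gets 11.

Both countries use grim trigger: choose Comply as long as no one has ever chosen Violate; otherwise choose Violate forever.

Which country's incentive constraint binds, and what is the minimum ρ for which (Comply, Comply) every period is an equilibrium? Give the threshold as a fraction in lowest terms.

Belmar; ρ ≥ 2/5

Arcadia: cooperation gives 17 each period; deviation gives 20 once then 2 forever.
  17/(1−ρ) ≥ 20 + 2ρ/(1−ρ) ⇒ ρ ≥ 3/18 = 1/6.
Belmar: cooperation gives 14 each period; deviation gives 16 once then 11 forever.
  ρ ≥ 2/5.
Both must hold, so the binding constraint is Belmar's: ρ ≥ 2/5.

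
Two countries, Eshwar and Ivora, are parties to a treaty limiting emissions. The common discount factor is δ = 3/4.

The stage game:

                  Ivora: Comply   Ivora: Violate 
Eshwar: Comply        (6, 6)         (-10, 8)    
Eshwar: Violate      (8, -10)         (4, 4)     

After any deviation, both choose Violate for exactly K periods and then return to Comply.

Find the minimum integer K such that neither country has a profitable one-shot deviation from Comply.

Need Σ_{k=1}^{K} δ^k ≥ (8−6)/(6−4) = 1.0000 at δ = 3/4.
At K = 1 the sum is 0.7500 < 1.0000; at K = 2 it is 1.3125 ≥ 1.0000.
So the minimum punishment length is K = 2.

2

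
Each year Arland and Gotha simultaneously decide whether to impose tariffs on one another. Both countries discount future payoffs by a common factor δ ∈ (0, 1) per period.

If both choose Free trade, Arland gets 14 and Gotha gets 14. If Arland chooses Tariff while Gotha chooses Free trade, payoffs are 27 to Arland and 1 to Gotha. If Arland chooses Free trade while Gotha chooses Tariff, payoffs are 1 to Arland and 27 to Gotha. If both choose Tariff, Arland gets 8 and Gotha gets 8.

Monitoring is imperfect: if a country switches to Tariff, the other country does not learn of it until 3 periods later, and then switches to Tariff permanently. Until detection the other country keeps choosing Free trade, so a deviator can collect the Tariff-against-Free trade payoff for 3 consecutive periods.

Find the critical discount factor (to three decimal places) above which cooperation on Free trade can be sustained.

The best deviation is to choose Tariff for all 3 undetected periods, earning 27 each, then 8 forever once detected.
Deviation value: 27(1−δ^3)/(1−δ) + 8δ^3/(1−δ); cooperation value: 14/(1−δ).
IC: 14 ≥ 27(1−δ^3) + 8δ^3 = 27 − 19δ^3.
So δ^3 ≥ 13/19, giving δ ≥ (13/19)^(1/3) ≈ 0.881.

0.881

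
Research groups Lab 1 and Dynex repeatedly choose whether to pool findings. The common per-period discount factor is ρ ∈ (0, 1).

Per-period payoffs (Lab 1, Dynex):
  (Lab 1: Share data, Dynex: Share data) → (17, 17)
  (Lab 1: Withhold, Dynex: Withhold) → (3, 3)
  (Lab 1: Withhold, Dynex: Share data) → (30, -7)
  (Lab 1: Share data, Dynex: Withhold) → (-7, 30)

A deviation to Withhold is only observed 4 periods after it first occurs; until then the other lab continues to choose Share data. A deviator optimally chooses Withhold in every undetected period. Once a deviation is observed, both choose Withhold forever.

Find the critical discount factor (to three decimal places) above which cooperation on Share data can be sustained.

0.833

A deviator earns 30 for 4 periods, then 3 forever; cooperating earns 17 forever. Multiplying the IC by (1−ρ):
17 ≥ 30(1−ρ^4) + 3ρ^4, so 27·ρ^4 ≥ 13 and ρ^4 ≥ 13/27.
ρ ≥ (13/27)^(1/4) ≈ 0.833.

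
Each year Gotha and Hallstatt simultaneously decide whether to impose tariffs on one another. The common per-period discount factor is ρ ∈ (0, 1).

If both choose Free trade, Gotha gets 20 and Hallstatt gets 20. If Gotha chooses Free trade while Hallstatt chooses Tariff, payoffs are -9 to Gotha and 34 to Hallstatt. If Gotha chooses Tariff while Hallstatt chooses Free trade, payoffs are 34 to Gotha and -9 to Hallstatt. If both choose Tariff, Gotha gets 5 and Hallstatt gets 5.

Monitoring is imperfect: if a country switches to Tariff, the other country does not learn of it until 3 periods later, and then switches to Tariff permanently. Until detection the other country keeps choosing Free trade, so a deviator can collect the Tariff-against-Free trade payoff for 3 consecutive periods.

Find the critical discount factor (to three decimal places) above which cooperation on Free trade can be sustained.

0.784

A deviator earns 34 for 3 periods, then 5 forever; cooperating earns 20 forever. Multiplying the IC by (1−ρ):
20 ≥ 34(1−ρ^3) + 5ρ^3, so 29·ρ^3 ≥ 14 and ρ^3 ≥ 14/29.
ρ ≥ (14/29)^(1/3) ≈ 0.784.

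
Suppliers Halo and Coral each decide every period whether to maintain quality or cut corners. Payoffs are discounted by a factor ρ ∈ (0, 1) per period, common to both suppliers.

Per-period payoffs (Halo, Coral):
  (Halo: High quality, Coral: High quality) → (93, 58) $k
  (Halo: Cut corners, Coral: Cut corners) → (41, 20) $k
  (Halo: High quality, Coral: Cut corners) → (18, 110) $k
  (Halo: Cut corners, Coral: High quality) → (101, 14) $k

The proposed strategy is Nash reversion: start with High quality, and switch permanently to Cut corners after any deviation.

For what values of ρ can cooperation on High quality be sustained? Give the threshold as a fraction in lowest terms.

26/45

Halo's threshold: (101−93)/(101−41) = 2/15.
Coral's threshold: (110−58)/(110−20) = 26/45.
2/15 < 26/45, so Coral binds and ρ* = 26/45.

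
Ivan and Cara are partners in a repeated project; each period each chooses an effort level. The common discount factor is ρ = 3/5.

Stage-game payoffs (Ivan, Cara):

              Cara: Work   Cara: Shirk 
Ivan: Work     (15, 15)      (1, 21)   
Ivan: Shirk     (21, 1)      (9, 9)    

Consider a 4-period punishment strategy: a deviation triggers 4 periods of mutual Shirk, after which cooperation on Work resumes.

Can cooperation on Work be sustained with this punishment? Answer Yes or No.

Comparing payoff streams over the 5 periods until play realigns: cooperate → 15(1+ρ+…+ρ^4); deviate → 21 + 9(ρ+…+ρ^4).
Cooperation is sustained iff (15−9)(ρ+…+ρ^4) ≥ 21−15.
ρ+…+ρ^4 = 3/5·(1−(3/5)^4)/(1−3/5) = 1.3056, and (21−15)/(15−9) = 1.0000.
1.3056 ≥ 1.0000, so cooperation is sustainable.

Yes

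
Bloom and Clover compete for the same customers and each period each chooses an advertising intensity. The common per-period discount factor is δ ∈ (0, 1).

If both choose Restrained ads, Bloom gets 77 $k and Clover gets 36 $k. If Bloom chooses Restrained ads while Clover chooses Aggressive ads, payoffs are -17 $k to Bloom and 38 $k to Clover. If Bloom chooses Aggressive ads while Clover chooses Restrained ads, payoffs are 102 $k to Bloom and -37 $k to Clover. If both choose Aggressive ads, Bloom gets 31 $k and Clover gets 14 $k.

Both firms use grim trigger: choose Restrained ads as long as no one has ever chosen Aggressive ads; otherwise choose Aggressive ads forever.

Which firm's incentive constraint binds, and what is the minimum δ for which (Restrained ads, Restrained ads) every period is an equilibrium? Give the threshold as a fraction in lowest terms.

For Bloom: deviation gain 102−77 = 25, per-period punishment loss 77−31 = 46. IC gives δ ≥ 25/71.
For Clover: gain 2, loss 22 per period, so δ ≥ 2/24 = 1/12.
The tighter constraint is Bloom's, so cooperation needs δ ≥ 25/71.

Bloom; δ ≥ 25/71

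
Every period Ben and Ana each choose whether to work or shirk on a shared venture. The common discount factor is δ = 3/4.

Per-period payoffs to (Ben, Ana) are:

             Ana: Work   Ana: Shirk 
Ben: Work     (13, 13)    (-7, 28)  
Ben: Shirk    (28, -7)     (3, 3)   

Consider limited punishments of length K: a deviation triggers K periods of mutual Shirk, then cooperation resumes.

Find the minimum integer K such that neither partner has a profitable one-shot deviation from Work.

Need Σ_{k=1}^{K} δ^k ≥ (28−13)/(13−3) = 1.5000 at δ = 3/4.
At K = 2 the sum is 1.3125 < 1.5000; at K = 3 it is 1.7344 ≥ 1.5000.
So the minimum punishment length is K = 3.

3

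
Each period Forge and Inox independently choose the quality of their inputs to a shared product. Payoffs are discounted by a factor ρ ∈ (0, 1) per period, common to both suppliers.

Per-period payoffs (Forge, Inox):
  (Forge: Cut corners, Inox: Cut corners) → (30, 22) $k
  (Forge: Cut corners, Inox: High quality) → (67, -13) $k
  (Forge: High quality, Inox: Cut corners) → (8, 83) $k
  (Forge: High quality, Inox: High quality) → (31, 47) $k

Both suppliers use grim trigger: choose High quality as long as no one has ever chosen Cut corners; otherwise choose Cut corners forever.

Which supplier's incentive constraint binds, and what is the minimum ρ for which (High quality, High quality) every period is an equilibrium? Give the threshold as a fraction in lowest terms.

Forge; ρ ≥ 36/37

For Forge: deviation gain 67−31 = 36, per-period punishment loss 31−30 = 1. IC gives ρ ≥ 36/37.
For Inox: gain 36, loss 25 per period, so ρ ≥ 36/61.
The tighter constraint is Forge's, so cooperation needs ρ ≥ 36/37.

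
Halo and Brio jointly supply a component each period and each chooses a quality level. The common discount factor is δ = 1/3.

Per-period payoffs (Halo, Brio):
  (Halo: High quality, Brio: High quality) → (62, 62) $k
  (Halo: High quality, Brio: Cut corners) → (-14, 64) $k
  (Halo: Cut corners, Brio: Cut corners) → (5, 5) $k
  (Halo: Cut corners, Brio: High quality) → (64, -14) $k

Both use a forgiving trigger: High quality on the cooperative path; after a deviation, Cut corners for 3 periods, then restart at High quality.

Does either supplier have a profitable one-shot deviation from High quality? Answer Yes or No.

No

A one-shot deviation gives 64 now, then 5 for 3 periods, then back to 62.
Gain from deviating: (64−62) today; loss: (62−5) in each of the next 3 periods.
No-deviation condition: (62−5)(δ+…+δ^3) ≥ 64−62, i.e. δ+…+δ^3 ≥ 2/57.
At δ = 1/3: δ+…+δ^3 = 0.4815 ≥ 0.0351.
So cooperation is sustainable.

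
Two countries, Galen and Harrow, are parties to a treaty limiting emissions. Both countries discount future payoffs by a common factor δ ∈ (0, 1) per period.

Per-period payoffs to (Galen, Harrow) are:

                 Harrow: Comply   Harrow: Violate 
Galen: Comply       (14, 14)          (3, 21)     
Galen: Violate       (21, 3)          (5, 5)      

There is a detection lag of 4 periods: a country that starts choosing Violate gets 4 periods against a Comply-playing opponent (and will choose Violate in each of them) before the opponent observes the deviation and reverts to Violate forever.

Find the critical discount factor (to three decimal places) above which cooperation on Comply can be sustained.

0.813

Deviating for the 4 undetected periods gains 21−14 = 7 per period over cooperation, then loses 14−5 = 9 per period forever once punishment starts.
Gain: 7(1 + δ + … + δ^3); loss: 9·δ^4/(1−δ).
No profitable deviation ⇔ 7(1−δ^4) ≤ 9·δ^4, i.e. δ^4 ≥ 7/(7+9) = 7/16.
Hence δ ≥ (7/16)^(1/4) ≈ 0.813.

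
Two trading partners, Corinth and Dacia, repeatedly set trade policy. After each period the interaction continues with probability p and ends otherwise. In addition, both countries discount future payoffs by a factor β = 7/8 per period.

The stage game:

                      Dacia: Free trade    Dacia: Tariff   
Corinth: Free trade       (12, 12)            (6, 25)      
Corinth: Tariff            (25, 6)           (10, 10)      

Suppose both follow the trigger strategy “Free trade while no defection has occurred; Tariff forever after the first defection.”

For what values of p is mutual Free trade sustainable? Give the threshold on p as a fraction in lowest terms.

104/105

Expected continuation weight on next period's payoff is β·p = 7/8·p, which plays the role of the discount factor.
Cooperation requires 7/8·p ≥ (25−12)/(25−10) = 13/15, hence p ≥ 104/105.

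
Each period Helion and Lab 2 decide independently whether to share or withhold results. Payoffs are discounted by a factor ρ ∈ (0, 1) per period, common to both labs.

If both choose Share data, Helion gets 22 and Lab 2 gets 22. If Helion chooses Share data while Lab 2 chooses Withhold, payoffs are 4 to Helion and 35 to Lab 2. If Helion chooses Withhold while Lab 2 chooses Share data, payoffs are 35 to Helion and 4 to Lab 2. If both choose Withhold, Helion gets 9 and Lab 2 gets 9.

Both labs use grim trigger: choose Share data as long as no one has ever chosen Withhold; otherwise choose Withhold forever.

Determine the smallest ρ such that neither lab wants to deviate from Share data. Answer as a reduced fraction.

Cooperation forever yields 22 each period: 22/(1−ρ).
Deviating yields 35 once, then 9 forever: 35 + 9ρ/(1−ρ).
No profitable deviation requires 22/(1−ρ) ≥ 35 + 9ρ/(1−ρ).
Multiplying by (1−ρ): 22 ≥ 35(1−ρ) + 9ρ = 35 − 26ρ.
So 26ρ ≥ 13, i.e. ρ ≥ 13/26 = 1/2.

1/2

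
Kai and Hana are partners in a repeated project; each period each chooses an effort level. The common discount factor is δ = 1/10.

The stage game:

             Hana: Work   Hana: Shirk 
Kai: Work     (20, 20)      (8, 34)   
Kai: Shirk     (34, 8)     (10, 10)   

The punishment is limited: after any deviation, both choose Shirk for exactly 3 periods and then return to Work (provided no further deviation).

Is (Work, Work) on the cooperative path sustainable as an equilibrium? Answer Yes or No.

No

Comparing payoff streams over the 4 periods until play realigns: cooperate → 20(1+δ+…+δ^3); deviate → 34 + 10(δ+…+δ^3).
Cooperation is sustained iff (20−10)(δ+…+δ^3) ≥ 34−20.
δ+…+δ^3 = 1/10·(1−(1/10)^3)/(1−1/10) = 0.1110, and (34−20)/(20−10) = 1.4000.
0.1110 < 1.4000, so cooperation is not sustainable.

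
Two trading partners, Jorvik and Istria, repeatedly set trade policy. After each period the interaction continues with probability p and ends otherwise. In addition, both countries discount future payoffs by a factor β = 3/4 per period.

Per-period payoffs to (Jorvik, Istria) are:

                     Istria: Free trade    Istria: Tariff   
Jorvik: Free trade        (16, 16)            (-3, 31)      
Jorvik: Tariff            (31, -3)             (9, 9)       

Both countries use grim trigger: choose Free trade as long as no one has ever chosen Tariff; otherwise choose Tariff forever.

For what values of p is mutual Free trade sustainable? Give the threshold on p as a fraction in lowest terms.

10/11

Expected continuation weight on next period's payoff is β·p = 3/4·p, which plays the role of the discount factor.
Cooperation requires 3/4·p ≥ (31−16)/(31−9) = 15/22, hence p ≥ 10/11.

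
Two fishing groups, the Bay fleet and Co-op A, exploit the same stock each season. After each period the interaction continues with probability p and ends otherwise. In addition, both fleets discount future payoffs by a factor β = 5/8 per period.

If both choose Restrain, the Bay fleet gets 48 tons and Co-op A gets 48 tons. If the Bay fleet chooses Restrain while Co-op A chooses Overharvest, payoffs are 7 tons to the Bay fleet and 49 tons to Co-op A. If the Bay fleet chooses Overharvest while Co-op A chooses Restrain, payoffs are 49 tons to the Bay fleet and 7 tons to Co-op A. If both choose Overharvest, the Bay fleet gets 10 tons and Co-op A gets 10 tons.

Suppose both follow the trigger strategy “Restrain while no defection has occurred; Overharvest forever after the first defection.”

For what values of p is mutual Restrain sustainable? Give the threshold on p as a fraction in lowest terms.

8/195

With continuation probability p and discount β, the effective per-period discount factor is βp.
Grim-trigger IC: βp ≥ (49−48)/(49−10) = 1/39.
So p ≥ (1/39)/(5/8) = 8/195.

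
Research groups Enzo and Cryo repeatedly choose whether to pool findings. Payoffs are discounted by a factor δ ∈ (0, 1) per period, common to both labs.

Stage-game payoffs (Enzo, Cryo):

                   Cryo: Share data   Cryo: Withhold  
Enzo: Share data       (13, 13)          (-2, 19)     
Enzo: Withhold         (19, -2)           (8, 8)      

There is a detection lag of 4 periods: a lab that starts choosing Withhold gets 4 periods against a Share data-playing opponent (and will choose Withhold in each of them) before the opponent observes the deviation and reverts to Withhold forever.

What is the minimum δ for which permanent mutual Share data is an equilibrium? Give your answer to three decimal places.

A deviator earns 19 for 4 periods, then 8 forever; cooperating earns 13 forever. Multiplying the IC by (1−δ):
13 ≥ 19(1−δ^4) + 8δ^4, so 11·δ^4 ≥ 6 and δ^4 ≥ 6/11.
δ ≥ (6/11)^(1/4) ≈ 0.859.

0.859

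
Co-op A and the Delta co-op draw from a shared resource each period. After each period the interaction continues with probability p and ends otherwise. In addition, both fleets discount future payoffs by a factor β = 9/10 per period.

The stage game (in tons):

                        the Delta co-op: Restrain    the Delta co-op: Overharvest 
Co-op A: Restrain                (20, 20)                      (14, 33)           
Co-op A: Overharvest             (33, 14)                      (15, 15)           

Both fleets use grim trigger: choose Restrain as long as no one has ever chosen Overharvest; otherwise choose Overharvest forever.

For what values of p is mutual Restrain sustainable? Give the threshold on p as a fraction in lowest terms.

With continuation probability p and discount β, the effective per-period discount factor is βp.
Grim-trigger IC: βp ≥ (33−20)/(33−15) = 13/18.
So p ≥ (13/18)/(9/10) = 65/81.

65/81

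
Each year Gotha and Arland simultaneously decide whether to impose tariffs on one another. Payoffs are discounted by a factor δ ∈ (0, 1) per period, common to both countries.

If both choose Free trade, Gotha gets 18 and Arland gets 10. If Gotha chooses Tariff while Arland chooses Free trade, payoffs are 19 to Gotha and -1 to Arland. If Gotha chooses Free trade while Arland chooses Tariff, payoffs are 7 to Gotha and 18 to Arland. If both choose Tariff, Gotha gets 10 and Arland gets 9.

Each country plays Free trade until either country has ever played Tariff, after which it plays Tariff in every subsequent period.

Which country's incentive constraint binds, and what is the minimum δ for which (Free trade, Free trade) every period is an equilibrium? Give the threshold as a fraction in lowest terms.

For Gotha: deviation gain 19−18 = 1, per-period punishment loss 18−10 = 8. IC gives δ ≥ 1/9.
For Arland: gain 8, loss 1 per period, so δ ≥ 8/9.
The tighter constraint is Arland's, so cooperation needs δ ≥ 8/9.

Arland; δ ≥ 8/9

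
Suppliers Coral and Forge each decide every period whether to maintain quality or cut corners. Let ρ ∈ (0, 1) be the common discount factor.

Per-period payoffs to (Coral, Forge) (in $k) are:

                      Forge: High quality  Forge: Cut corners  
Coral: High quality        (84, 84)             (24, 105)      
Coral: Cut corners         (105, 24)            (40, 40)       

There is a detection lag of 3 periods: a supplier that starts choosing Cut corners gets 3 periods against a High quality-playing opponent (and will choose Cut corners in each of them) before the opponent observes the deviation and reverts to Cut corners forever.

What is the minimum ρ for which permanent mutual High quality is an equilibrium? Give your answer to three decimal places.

0.686

A deviator earns 105 for 3 periods, then 40 forever; cooperating earns 84 forever. Multiplying the IC by (1−ρ):
84 ≥ 105(1−ρ^3) + 40ρ^3, so 65·ρ^3 ≥ 21 and ρ^3 ≥ 21/65.
ρ ≥ (21/65)^(1/3) ≈ 0.686.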